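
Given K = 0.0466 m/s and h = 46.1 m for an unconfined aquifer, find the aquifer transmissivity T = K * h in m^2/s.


Transmissivity is defined as T = K * h.
T = 0.0466 * 46.1
  = 2.1483 m^2/s.

2.1483


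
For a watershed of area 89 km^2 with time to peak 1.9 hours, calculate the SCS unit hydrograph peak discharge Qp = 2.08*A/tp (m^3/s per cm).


SCS formula: Qp = 2.08 * A / tp.
Qp = 2.08 * 89 / 1.9
   = 185.12 / 1.9
   = 97.43 m^3/s per cm.

97.43


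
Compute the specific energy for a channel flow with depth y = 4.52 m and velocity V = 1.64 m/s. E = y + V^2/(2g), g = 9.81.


Specific energy E = y + V^2/(2g).
Velocity head = V^2/(2g) = 1.64^2 / (2*9.81) = 2.6896 / 19.62 = 0.1371 m.
E = 4.52 + 0.1371 = 4.6571 m.

4.6571


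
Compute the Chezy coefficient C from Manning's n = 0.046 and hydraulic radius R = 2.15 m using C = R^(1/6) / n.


The Chezy coefficient relates to Manning's n through C = R^(1/6) / n.
R^(1/6) = 2.15^(1/6) = 1.136073.
C = 1.136073 / 0.046 = 24.7 m^(1/2)/s.

24.7


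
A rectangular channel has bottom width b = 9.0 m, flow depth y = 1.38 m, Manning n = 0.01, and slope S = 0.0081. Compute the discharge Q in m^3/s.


For a rectangular channel, the cross-sectional area A = b * y = 9.0 * 1.38 = 12.42 m^2.
The wetted perimeter P = b + 2y = 9.0 + 2*1.38 = 11.76 m.
Hydraulic radius R = A/P = 12.42/11.76 = 1.0561 m.
Velocity V = (1/n)*R^(2/3)*S^(1/2) = (1/0.01)*1.0561^(2/3)*0.0081^(1/2) = 9.3337 m/s.
Discharge Q = A * V = 12.42 * 9.3337 = 115.924 m^3/s.

115.924


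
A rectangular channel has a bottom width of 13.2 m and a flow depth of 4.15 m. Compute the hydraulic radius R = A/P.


For a rectangular section:
Flow area A = b * y = 13.2 * 4.15 = 54.78 m^2.
Wetted perimeter P = b + 2y = 13.2 + 2*4.15 = 21.5 m.
Hydraulic radius R = A/P = 54.78 / 21.5 = 2.5479 m.

2.5479


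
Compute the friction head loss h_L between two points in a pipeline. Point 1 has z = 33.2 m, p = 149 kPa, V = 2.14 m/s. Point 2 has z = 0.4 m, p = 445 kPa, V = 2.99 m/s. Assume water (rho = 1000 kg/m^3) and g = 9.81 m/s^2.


Total head at each section: H = z + p/(rho*g) + V^2/(2g).
H1 = 33.2 + 149*1000/(1000*9.81) + 2.14^2/(2*9.81)
   = 33.2 + 15.189 + 0.2334
   = 48.622 m.
H2 = 0.4 + 445*1000/(1000*9.81) + 2.99^2/(2*9.81)
   = 0.4 + 45.362 + 0.4557
   = 46.218 m.
h_L = H1 - H2 = 48.622 - 46.218 = 2.404 m.

2.404


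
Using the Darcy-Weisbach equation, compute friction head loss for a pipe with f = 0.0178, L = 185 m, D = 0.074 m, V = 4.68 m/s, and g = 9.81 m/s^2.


Darcy-Weisbach equation: h_f = f * (L/D) * V^2/(2g).
f * L/D = 0.0178 * 185/0.074 = 44.5.
V^2/(2g) = 4.68^2 / (2*9.81) = 21.9024 / 19.62 = 1.1163 m.
h_f = 44.5 * 1.1163 = 49.677 m.

49.677


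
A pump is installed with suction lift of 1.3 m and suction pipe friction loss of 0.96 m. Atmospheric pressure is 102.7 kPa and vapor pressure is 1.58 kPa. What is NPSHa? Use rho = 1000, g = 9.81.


NPSHa = p_atm/(rho*g) - z_s - hf_s - p_vap/(rho*g).
p_atm/(rho*g) = 102.7*1000 / (1000*9.81) = 10.469 m.
p_vap/(rho*g) = 1.58*1000 / (1000*9.81) = 0.161 m.
NPSHa = 10.469 - 1.3 - 0.96 - 0.161
      = 8.05 m.

8.05


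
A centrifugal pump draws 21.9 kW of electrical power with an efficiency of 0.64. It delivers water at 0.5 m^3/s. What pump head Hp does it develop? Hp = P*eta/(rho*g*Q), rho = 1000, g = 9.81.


Pump head formula: Hp = P * eta / (rho * g * Q).
Numerator: P * eta = 21.9 * 1000 * 0.64 = 14016.0 W.
Denominator: rho * g * Q = 1000 * 9.81 * 0.5 = 4905.0.
Hp = 14016.0 / 4905.0 = 2.86 m.

2.86


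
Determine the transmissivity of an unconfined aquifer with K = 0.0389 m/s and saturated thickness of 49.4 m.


Transmissivity is defined as T = K * h.
T = 0.0389 * 49.4
  = 1.9217 m^2/s.

1.9217


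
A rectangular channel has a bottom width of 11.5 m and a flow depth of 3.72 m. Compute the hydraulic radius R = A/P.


For a rectangular section:
Flow area A = b * y = 11.5 * 3.72 = 42.78 m^2.
Wetted perimeter P = b + 2y = 11.5 + 2*3.72 = 18.94 m.
Hydraulic radius R = A/P = 42.78 / 18.94 = 2.2587 m.

2.2587


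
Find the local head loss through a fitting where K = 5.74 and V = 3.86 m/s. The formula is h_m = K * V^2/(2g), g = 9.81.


Minor loss formula: h_m = K * V^2/(2g).
V^2 = 3.86^2 = 14.8996.
V^2/(2g) = 14.8996 / 19.62 = 0.7594 m.
h_m = 5.74 * 0.7594 = 4.359 m.

4.359


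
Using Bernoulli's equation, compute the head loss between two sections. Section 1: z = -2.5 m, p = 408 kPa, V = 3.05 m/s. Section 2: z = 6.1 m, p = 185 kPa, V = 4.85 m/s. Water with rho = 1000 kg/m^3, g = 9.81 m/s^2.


Total head at each section: H = z + p/(rho*g) + V^2/(2g).
H1 = -2.5 + 408*1000/(1000*9.81) + 3.05^2/(2*9.81)
   = -2.5 + 41.59 + 0.4741
   = 39.564 m.
H2 = 6.1 + 185*1000/(1000*9.81) + 4.85^2/(2*9.81)
   = 6.1 + 18.858 + 1.1989
   = 26.157 m.
h_L = H1 - H2 = 39.564 - 26.157 = 13.407 m.

13.407


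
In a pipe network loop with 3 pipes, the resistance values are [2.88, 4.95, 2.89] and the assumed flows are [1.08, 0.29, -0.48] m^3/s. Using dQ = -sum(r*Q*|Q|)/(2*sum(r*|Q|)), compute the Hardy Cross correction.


Numerator terms (r*Q*|Q|): 2.88*1.08*|1.08| = 3.3592; 4.95*0.29*|0.29| = 0.4163; 2.89*-0.48*|-0.48| = -0.6659.
Sum of numerator = 3.1097.
Denominator terms (r*|Q|): 2.88*|1.08| = 3.1104; 4.95*|0.29| = 1.4355; 2.89*|-0.48| = 1.3872.
2 * sum of denominator = 2 * 5.9331 = 11.8662.
dQ = -3.1097 / 11.8662 = -0.2621 m^3/s.

-0.2621


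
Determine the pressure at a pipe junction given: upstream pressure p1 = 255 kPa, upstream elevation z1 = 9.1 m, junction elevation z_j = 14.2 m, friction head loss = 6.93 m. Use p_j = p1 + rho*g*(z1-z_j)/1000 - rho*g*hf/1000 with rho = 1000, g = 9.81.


Junction pressure: p_j = p1 + rho*g*(z1 - z_j)/1000 - rho*g*hf/1000.
Elevation term = 1000*9.81*(9.1 - 14.2)/1000 = -50.031 kPa.
Friction term = 1000*9.81*6.93/1000 = 67.983 kPa.
p_j = 255 + -50.031 - 67.983 = 136.99 kPa.

136.99


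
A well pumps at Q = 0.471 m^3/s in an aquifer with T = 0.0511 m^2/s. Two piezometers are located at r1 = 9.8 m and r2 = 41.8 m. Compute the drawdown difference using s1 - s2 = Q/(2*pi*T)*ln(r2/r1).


Thiem equation: s1 - s2 = Q/(2*pi*T) * ln(r2/r1).
ln(r2/r1) = ln(41.8/9.8) = 1.4505.
Q/(2*pi*T) = 0.471 / (2*pi*0.0511) = 0.471 / 0.3211 = 1.467.
s1 - s2 = 1.467 * 1.4505 = 2.1279 m.

2.1279


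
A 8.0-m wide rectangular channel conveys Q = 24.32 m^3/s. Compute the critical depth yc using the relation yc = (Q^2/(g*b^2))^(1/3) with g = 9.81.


Using yc = (Q^2 / (g * b^2))^(1/3):
Q^2 = 24.32^2 = 591.46.
g * b^2 = 9.81 * 8.0^2 = 9.81 * 64.0 = 627.84.
Q^2 / (g*b^2) = 591.46 / 627.84 = 0.9421.
yc = 0.9421^(1/3) = 0.9803 m.

0.9803


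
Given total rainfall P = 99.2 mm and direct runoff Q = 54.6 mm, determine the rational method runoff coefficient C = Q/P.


The runoff coefficient C = runoff depth / rainfall depth.
C = 54.6 / 99.2
  = 0.5504.

0.5504


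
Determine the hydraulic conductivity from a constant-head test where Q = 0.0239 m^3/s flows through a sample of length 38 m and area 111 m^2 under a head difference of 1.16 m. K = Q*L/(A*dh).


From K = Q*L / (A*dh):
Numerator: Q*L = 0.0239 * 38 = 0.9082.
Denominator: A*dh = 111 * 1.16 = 128.76.
K = 0.9082 / 128.76 = 0.007053 m/s.

0.007053


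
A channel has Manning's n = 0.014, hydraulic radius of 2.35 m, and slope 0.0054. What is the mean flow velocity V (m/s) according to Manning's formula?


Manning's equation gives V = (1/n) * R^(2/3) * S^(1/2).
First, compute R^(2/3) = 2.35^(2/3) = 1.7676.
Next, S^(1/2) = 0.0054^(1/2) = 0.073485.
Then 1/n = 1/0.014 = 71.43.
V = 71.43 * 1.7676 * 0.073485 = 9.2779 m/s.

9.2779


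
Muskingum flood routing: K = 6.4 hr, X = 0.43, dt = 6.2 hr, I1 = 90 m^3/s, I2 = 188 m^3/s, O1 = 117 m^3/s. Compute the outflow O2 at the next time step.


Muskingum coefficients:
denom = 2*K*(1-X) + dt = 2*6.4*(1-0.43) + 6.2 = 13.496.
C0 = (dt - 2*K*X)/denom = (6.2 - 2*6.4*0.43)/13.496 = 0.0516.
C1 = (dt + 2*K*X)/denom = (6.2 + 2*6.4*0.43)/13.496 = 0.8672.
C2 = (2*K*(1-X) - dt)/denom = 0.0812.
O2 = C0*I2 + C1*I1 + C2*O1
   = 0.0516*188 + 0.8672*90 + 0.0812*117
   = 97.25 m^3/s.

97.25


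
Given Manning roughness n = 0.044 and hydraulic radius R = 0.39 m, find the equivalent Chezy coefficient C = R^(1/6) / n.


The Chezy coefficient relates to Manning's n through C = R^(1/6) / n.
R^(1/6) = 0.39^(1/6) = 0.85476.
C = 0.85476 / 0.044 = 19.43 m^(1/2)/s.

19.43


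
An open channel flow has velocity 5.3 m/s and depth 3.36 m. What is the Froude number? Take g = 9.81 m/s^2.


The Froude number is defined as Fr = V / sqrt(g*y).
g*y = 9.81 * 3.36 = 32.9616.
sqrt(g*y) = sqrt(32.9616) = 5.7412.
Fr = 5.3 / 5.7412 = 0.9231.

0.9231


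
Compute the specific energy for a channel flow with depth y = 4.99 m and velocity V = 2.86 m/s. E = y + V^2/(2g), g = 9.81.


Specific energy E = y + V^2/(2g).
Velocity head = V^2/(2g) = 2.86^2 / (2*9.81) = 8.1796 / 19.62 = 0.4169 m.
E = 4.99 + 0.4169 = 5.4069 m.

5.4069


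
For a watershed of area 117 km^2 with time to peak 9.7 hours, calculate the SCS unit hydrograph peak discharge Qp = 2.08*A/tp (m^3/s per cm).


SCS formula: Qp = 2.08 * A / tp.
Qp = 2.08 * 117 / 9.7
   = 243.36 / 9.7
   = 25.09 m^3/s per cm.

25.09


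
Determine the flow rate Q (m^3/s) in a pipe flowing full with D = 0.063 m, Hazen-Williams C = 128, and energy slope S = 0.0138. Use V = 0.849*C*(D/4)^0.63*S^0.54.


For a full circular pipe, R = D/4 = 0.063/4 = 0.0158 m.
V = 0.849 * 128 * 0.0158^0.63 * 0.0138^0.54
  = 0.849 * 128 * 0.073162 * 0.098977
  = 0.7869 m/s.
Pipe area A = pi*D^2/4 = pi*0.063^2/4 = 0.0031 m^2.
Q = A * V = 0.0031 * 0.7869 = 0.0025 m^3/s.

0.0025


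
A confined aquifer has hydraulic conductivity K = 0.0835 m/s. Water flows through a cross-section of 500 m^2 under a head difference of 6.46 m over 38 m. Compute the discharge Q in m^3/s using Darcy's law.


Darcy's law: Q = K * A * i, where i = dh/L.
Hydraulic gradient i = 6.46 / 38 = 0.17.
Q = 0.0835 * 500 * 0.17
  = 7.0975 m^3/s.

7.0975


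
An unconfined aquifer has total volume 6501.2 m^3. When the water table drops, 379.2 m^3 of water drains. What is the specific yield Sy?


Specific yield Sy = Volume drained / Total volume.
Sy = 379.2 / 6501.2
   = 0.0583.

0.0583


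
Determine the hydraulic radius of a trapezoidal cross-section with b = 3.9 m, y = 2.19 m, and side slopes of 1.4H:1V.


For a trapezoidal section with side slope z:
A = (b + z*y)*y = (3.9 + 1.4*2.19)*2.19 = 15.256 m^2.
P = b + 2*y*sqrt(1 + z^2) = 3.9 + 2*2.19*sqrt(1 + 1.4^2) = 11.436 m.
R = A/P = 15.256 / 11.436 = 1.334 m.

1.334


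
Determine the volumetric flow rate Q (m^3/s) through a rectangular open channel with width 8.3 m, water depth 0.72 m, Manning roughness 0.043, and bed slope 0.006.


For a rectangular channel, the cross-sectional area A = b * y = 8.3 * 0.72 = 5.98 m^2.
The wetted perimeter P = b + 2y = 8.3 + 2*0.72 = 9.74 m.
Hydraulic radius R = A/P = 5.98/9.74 = 0.6136 m.
Velocity V = (1/n)*R^(2/3)*S^(1/2) = (1/0.043)*0.6136^(2/3)*0.006^(1/2) = 1.3007 m/s.
Discharge Q = A * V = 5.98 * 1.3007 = 7.773 m^3/s.

7.773


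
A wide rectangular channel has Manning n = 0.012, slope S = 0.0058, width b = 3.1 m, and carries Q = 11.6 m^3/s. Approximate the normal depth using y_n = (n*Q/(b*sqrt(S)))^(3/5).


We use the wide-channel approximation y_n = (n*Q/(b*sqrt(S)))^(3/5).
sqrt(S) = sqrt(0.0058) = 0.076158.
Numerator: n*Q = 0.012 * 11.6 = 0.1392.
Denominator: b*sqrt(S) = 3.1 * 0.076158 = 0.23609.
arg = 0.5896.
y_n = 0.5896^(3/5) = 0.7283 m.

0.7283


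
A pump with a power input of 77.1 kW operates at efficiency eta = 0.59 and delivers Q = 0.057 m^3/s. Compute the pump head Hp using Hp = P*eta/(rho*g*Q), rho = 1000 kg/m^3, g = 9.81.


Pump head formula: Hp = P * eta / (rho * g * Q).
Numerator: P * eta = 77.1 * 1000 * 0.59 = 45489.0 W.
Denominator: rho * g * Q = 1000 * 9.81 * 0.057 = 559.17.
Hp = 45489.0 / 559.17 = 81.35 m.

81.35


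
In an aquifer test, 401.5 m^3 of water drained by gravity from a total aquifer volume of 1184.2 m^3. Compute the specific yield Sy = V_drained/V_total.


Specific yield Sy = Volume drained / Total volume.
Sy = 401.5 / 1184.2
   = 0.339.

0.339


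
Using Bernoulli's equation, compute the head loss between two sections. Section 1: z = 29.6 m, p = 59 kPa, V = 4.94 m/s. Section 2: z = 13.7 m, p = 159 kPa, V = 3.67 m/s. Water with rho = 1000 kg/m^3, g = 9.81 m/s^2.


Total head at each section: H = z + p/(rho*g) + V^2/(2g).
H1 = 29.6 + 59*1000/(1000*9.81) + 4.94^2/(2*9.81)
   = 29.6 + 6.014 + 1.2438
   = 36.858 m.
H2 = 13.7 + 159*1000/(1000*9.81) + 3.67^2/(2*9.81)
   = 13.7 + 16.208 + 0.6865
   = 30.594 m.
h_L = H1 - H2 = 36.858 - 30.594 = 6.264 m.

6.264


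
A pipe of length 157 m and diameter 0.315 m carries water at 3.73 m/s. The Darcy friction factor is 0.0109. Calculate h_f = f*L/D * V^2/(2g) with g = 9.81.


Darcy-Weisbach equation: h_f = f * (L/D) * V^2/(2g).
f * L/D = 0.0109 * 157/0.315 = 5.4327.
V^2/(2g) = 3.73^2 / (2*9.81) = 13.9129 / 19.62 = 0.7091 m.
h_f = 5.4327 * 0.7091 = 3.852 m.

3.852


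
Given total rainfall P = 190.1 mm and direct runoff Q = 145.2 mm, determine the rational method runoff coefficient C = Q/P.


The runoff coefficient C = runoff depth / rainfall depth.
C = 145.2 / 190.1
  = 0.7638.

0.7638


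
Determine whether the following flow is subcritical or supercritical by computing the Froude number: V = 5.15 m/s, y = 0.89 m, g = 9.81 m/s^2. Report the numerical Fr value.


The Froude number is defined as Fr = V / sqrt(g*y).
g*y = 9.81 * 0.89 = 8.7309.
sqrt(g*y) = sqrt(8.7309) = 2.9548.
Fr = 5.15 / 2.9548 = 1.7429.
Since Fr > 1, the flow is supercritical.

1.7429


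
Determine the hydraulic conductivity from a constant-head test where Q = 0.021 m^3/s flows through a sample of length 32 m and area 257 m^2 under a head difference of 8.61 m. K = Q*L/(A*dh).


From K = Q*L / (A*dh):
Numerator: Q*L = 0.021 * 32 = 0.672.
Denominator: A*dh = 257 * 8.61 = 2212.77.
K = 0.672 / 2212.77 = 0.000304 m/s.

0.000304


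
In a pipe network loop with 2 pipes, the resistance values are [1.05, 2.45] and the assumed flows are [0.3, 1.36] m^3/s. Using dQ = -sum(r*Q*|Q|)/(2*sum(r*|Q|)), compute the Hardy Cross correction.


Numerator terms (r*Q*|Q|): 1.05*0.3*|0.3| = 0.0945; 2.45*1.36*|1.36| = 4.5315.
Sum of numerator = 4.626.
Denominator terms (r*|Q|): 1.05*|0.3| = 0.315; 2.45*|1.36| = 3.332.
2 * sum of denominator = 2 * 3.647 = 7.294.
dQ = -4.626 / 7.294 = -0.6342 m^3/s.

-0.6342


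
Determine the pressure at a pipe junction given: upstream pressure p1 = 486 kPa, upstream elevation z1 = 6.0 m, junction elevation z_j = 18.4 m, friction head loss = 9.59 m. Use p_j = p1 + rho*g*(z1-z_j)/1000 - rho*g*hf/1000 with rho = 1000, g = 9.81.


Junction pressure: p_j = p1 + rho*g*(z1 - z_j)/1000 - rho*g*hf/1000.
Elevation term = 1000*9.81*(6.0 - 18.4)/1000 = -121.644 kPa.
Friction term = 1000*9.81*9.59/1000 = 94.078 kPa.
p_j = 486 + -121.644 - 94.078 = 270.28 kPa.

270.28


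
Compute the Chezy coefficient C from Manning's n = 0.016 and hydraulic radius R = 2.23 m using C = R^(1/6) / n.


The Chezy coefficient relates to Manning's n through C = R^(1/6) / n.
R^(1/6) = 2.23^(1/6) = 1.143012.
C = 1.143012 / 0.016 = 71.44 m^(1/2)/s.

71.44


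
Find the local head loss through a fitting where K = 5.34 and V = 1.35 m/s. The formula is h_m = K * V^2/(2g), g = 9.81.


Minor loss formula: h_m = K * V^2/(2g).
V^2 = 1.35^2 = 1.8225.
V^2/(2g) = 1.8225 / 19.62 = 0.0929 m.
h_m = 5.34 * 0.0929 = 0.496 m.

0.496


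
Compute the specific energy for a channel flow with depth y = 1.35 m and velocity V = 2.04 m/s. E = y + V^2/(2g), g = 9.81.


Specific energy E = y + V^2/(2g).
Velocity head = V^2/(2g) = 2.04^2 / (2*9.81) = 4.1616 / 19.62 = 0.2121 m.
E = 1.35 + 0.2121 = 1.5621 m.

1.5621


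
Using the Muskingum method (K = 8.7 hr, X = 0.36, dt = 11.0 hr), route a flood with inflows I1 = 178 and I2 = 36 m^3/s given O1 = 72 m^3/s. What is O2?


Muskingum coefficients:
denom = 2*K*(1-X) + dt = 2*8.7*(1-0.36) + 11.0 = 22.136.
C0 = (dt - 2*K*X)/denom = (11.0 - 2*8.7*0.36)/22.136 = 0.214.
C1 = (dt + 2*K*X)/denom = (11.0 + 2*8.7*0.36)/22.136 = 0.7799.
C2 = (2*K*(1-X) - dt)/denom = 0.0061.
O2 = C0*I2 + C1*I1 + C2*O1
   = 0.214*36 + 0.7799*178 + 0.0061*72
   = 146.97 m^3/s.

146.97


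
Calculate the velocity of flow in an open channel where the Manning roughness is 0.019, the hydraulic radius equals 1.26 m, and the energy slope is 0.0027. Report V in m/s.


Manning's equation gives V = (1/n) * R^(2/3) * S^(1/2).
First, compute R^(2/3) = 1.26^(2/3) = 1.1666.
Next, S^(1/2) = 0.0027^(1/2) = 0.051962.
Then 1/n = 1/0.019 = 52.63.
V = 52.63 * 1.1666 * 0.051962 = 3.1904 m/s.

3.1904


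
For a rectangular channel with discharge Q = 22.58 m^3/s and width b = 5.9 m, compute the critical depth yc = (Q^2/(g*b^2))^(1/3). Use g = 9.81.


Using yc = (Q^2 / (g * b^2))^(1/3):
Q^2 = 22.58^2 = 509.86.
g * b^2 = 9.81 * 5.9^2 = 9.81 * 34.81 = 341.49.
Q^2 / (g*b^2) = 509.86 / 341.49 = 1.493.
yc = 1.493^(1/3) = 1.1429 m.

1.1429


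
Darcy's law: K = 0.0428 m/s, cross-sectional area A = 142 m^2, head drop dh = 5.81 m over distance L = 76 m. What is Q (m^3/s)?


Darcy's law: Q = K * A * i, where i = dh/L.
Hydraulic gradient i = 5.81 / 76 = 0.076447.
Q = 0.0428 * 142 * 0.076447
  = 0.4646 m^3/s.

0.4646


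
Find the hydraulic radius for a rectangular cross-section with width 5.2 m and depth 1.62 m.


For a rectangular section:
Flow area A = b * y = 5.2 * 1.62 = 8.42 m^2.
Wetted perimeter P = b + 2y = 5.2 + 2*1.62 = 8.44 m.
Hydraulic radius R = A/P = 8.42 / 8.44 = 0.9981 m.

0.9981


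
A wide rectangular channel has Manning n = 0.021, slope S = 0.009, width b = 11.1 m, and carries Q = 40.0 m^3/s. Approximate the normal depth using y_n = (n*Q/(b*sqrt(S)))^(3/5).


We use the wide-channel approximation y_n = (n*Q/(b*sqrt(S)))^(3/5).
sqrt(S) = sqrt(0.009) = 0.094868.
Numerator: n*Q = 0.021 * 40.0 = 0.84.
Denominator: b*sqrt(S) = 11.1 * 0.094868 = 1.053035.
arg = 0.7977.
y_n = 0.7977^(3/5) = 0.8732 m.

0.8732


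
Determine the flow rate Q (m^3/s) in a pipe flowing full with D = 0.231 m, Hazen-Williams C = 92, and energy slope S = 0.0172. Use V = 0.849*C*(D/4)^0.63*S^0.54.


For a full circular pipe, R = D/4 = 0.231/4 = 0.0578 m.
V = 0.849 * 92 * 0.0578^0.63 * 0.0172^0.54
  = 0.849 * 92 * 0.165874 * 0.111477
  = 1.4443 m/s.
Pipe area A = pi*D^2/4 = pi*0.231^2/4 = 0.0419 m^2.
Q = A * V = 0.0419 * 1.4443 = 0.0605 m^3/s.

0.0605


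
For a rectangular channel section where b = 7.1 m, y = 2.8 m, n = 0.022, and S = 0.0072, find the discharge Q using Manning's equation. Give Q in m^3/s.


For a rectangular channel, the cross-sectional area A = b * y = 7.1 * 2.8 = 19.88 m^2.
The wetted perimeter P = b + 2y = 7.1 + 2*2.8 = 12.7 m.
Hydraulic radius R = A/P = 19.88/12.7 = 1.5654 m.
Velocity V = (1/n)*R^(2/3)*S^(1/2) = (1/0.022)*1.5654^(2/3)*0.0072^(1/2) = 5.1998 m/s.
Discharge Q = A * V = 19.88 * 5.1998 = 103.372 m^3/s.

103.372


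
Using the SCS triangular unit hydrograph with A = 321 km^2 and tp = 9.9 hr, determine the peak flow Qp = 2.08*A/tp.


SCS formula: Qp = 2.08 * A / tp.
Qp = 2.08 * 321 / 9.9
   = 667.68 / 9.9
   = 67.44 m^3/s per cm.

67.44


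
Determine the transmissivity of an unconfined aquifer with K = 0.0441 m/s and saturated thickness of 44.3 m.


Transmissivity is defined as T = K * h.
T = 0.0441 * 44.3
  = 1.9536 m^2/s.

1.9536


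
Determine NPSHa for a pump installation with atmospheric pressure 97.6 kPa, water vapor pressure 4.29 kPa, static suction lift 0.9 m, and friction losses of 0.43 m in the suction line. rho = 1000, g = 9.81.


NPSHa = p_atm/(rho*g) - z_s - hf_s - p_vap/(rho*g).
p_atm/(rho*g) = 97.6*1000 / (1000*9.81) = 9.949 m.
p_vap/(rho*g) = 4.29*1000 / (1000*9.81) = 0.437 m.
NPSHa = 9.949 - 0.9 - 0.43 - 0.437
      = 8.18 m.

8.18


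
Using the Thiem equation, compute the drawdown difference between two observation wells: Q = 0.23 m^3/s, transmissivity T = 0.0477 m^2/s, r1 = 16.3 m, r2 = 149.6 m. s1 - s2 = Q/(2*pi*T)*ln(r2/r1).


Thiem equation: s1 - s2 = Q/(2*pi*T) * ln(r2/r1).
ln(r2/r1) = ln(149.6/16.3) = 2.2168.
Q/(2*pi*T) = 0.23 / (2*pi*0.0477) = 0.23 / 0.2997 = 0.7674.
s1 - s2 = 0.7674 * 2.2168 = 1.7012 m.

1.7012


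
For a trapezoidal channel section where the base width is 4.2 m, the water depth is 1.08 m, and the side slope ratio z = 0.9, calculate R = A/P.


For a trapezoidal section with side slope z:
A = (b + z*y)*y = (4.2 + 0.9*1.08)*1.08 = 5.586 m^2.
P = b + 2*y*sqrt(1 + z^2) = 4.2 + 2*1.08*sqrt(1 + 0.9^2) = 7.106 m.
R = A/P = 5.586 / 7.106 = 0.7861 m.

0.7861


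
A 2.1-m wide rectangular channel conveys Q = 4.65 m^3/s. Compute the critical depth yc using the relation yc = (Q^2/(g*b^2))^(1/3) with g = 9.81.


Using yc = (Q^2 / (g * b^2))^(1/3):
Q^2 = 4.65^2 = 21.62.
g * b^2 = 9.81 * 2.1^2 = 9.81 * 4.41 = 43.26.
Q^2 / (g*b^2) = 21.62 / 43.26 = 0.4998.
yc = 0.4998^(1/3) = 0.7936 m.

0.7936


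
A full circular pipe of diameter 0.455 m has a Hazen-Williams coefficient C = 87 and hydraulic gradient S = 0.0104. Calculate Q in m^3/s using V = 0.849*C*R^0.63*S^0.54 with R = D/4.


For a full circular pipe, R = D/4 = 0.455/4 = 0.1138 m.
V = 0.849 * 87 * 0.1138^0.63 * 0.0104^0.54
  = 0.849 * 87 * 0.254243 * 0.084957
  = 1.5954 m/s.
Pipe area A = pi*D^2/4 = pi*0.455^2/4 = 0.1626 m^2.
Q = A * V = 0.1626 * 1.5954 = 0.2594 m^3/s.

0.2594


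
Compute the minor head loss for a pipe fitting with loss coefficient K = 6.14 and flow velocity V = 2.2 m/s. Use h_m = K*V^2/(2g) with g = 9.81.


Minor loss formula: h_m = K * V^2/(2g).
V^2 = 2.2^2 = 4.84.
V^2/(2g) = 4.84 / 19.62 = 0.2467 m.
h_m = 6.14 * 0.2467 = 1.5147 m.

1.5147


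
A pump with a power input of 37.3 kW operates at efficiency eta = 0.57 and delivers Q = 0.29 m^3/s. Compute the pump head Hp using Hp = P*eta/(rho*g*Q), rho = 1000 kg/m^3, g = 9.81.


Pump head formula: Hp = P * eta / (rho * g * Q).
Numerator: P * eta = 37.3 * 1000 * 0.57 = 21261.0 W.
Denominator: rho * g * Q = 1000 * 9.81 * 0.29 = 2844.9.
Hp = 21261.0 / 2844.9 = 7.47 m.

7.47


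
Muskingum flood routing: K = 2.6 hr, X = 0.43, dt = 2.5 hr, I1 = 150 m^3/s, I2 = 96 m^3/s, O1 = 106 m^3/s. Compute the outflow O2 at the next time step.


Muskingum coefficients:
denom = 2*K*(1-X) + dt = 2*2.6*(1-0.43) + 2.5 = 5.464.
C0 = (dt - 2*K*X)/denom = (2.5 - 2*2.6*0.43)/5.464 = 0.0483.
C1 = (dt + 2*K*X)/denom = (2.5 + 2*2.6*0.43)/5.464 = 0.8668.
C2 = (2*K*(1-X) - dt)/denom = 0.0849.
O2 = C0*I2 + C1*I1 + C2*O1
   = 0.0483*96 + 0.8668*150 + 0.0849*106
   = 143.65 m^3/s.

143.65


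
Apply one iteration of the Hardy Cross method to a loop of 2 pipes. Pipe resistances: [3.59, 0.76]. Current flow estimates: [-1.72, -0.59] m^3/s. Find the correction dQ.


Numerator terms (r*Q*|Q|): 3.59*-1.72*|-1.72| = -10.6207; 0.76*-0.59*|-0.59| = -0.2646.
Sum of numerator = -10.8852.
Denominator terms (r*|Q|): 3.59*|-1.72| = 6.1748; 0.76*|-0.59| = 0.4484.
2 * sum of denominator = 2 * 6.6232 = 13.2464.
dQ = --10.8852 / 13.2464 = 0.8217 m^3/s.

0.8217


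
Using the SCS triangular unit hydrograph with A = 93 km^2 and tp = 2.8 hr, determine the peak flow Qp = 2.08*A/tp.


SCS formula: Qp = 2.08 * A / tp.
Qp = 2.08 * 93 / 2.8
   = 193.44 / 2.8
   = 69.09 m^3/s per cm.

69.09


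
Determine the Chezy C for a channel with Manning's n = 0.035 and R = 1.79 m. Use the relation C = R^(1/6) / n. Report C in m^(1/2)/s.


The Chezy coefficient relates to Manning's n through C = R^(1/6) / n.
R^(1/6) = 1.79^(1/6) = 1.1019.
C = 1.1019 / 0.035 = 31.48 m^(1/2)/s.

31.48


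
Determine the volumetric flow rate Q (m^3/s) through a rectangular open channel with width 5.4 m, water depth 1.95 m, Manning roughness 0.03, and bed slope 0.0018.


For a rectangular channel, the cross-sectional area A = b * y = 5.4 * 1.95 = 10.53 m^2.
The wetted perimeter P = b + 2y = 5.4 + 2*1.95 = 9.3 m.
Hydraulic radius R = A/P = 10.53/9.3 = 1.1323 m.
Velocity V = (1/n)*R^(2/3)*S^(1/2) = (1/0.03)*1.1323^(2/3)*0.0018^(1/2) = 1.5363 m/s.
Discharge Q = A * V = 10.53 * 1.5363 = 16.177 m^3/s.

16.177


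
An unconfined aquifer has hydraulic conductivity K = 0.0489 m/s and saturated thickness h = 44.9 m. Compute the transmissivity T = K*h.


Transmissivity is defined as T = K * h.
T = 0.0489 * 44.9
  = 2.1956 m^2/s.

2.1956


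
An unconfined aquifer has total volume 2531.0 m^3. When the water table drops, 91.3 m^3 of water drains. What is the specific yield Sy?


Specific yield Sy = Volume drained / Total volume.
Sy = 91.3 / 2531.0
   = 0.0361.

0.0361


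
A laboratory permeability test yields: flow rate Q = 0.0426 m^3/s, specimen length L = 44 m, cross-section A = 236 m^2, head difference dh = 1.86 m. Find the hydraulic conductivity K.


From K = Q*L / (A*dh):
Numerator: Q*L = 0.0426 * 44 = 1.8744.
Denominator: A*dh = 236 * 1.86 = 438.96.
K = 1.8744 / 438.96 = 0.00427 m/s.

0.00427


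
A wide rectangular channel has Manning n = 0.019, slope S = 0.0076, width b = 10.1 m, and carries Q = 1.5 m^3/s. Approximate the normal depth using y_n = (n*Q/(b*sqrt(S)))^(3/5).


We use the wide-channel approximation y_n = (n*Q/(b*sqrt(S)))^(3/5).
sqrt(S) = sqrt(0.0076) = 0.087178.
Numerator: n*Q = 0.019 * 1.5 = 0.0285.
Denominator: b*sqrt(S) = 10.1 * 0.087178 = 0.880498.
arg = 0.0324.
y_n = 0.0324^(3/5) = 0.1277 m.

0.1277


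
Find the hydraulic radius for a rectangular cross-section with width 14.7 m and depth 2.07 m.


For a rectangular section:
Flow area A = b * y = 14.7 * 2.07 = 30.43 m^2.
Wetted perimeter P = b + 2y = 14.7 + 2*2.07 = 18.84 m.
Hydraulic radius R = A/P = 30.43 / 18.84 = 1.6151 m.

1.6151


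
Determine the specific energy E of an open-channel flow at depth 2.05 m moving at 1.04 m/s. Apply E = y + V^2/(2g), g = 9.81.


Specific energy E = y + V^2/(2g).
Velocity head = V^2/(2g) = 1.04^2 / (2*9.81) = 1.0816 / 19.62 = 0.0551 m.
E = 2.05 + 0.0551 = 2.1051 m.

2.1051


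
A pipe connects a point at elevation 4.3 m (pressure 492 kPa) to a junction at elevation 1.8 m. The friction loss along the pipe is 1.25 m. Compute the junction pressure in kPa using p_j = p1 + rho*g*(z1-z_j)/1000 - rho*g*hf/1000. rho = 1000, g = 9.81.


Junction pressure: p_j = p1 + rho*g*(z1 - z_j)/1000 - rho*g*hf/1000.
Elevation term = 1000*9.81*(4.3 - 1.8)/1000 = 24.525 kPa.
Friction term = 1000*9.81*1.25/1000 = 12.262 kPa.
p_j = 492 + 24.525 - 12.262 = 504.26 kPa.

504.26


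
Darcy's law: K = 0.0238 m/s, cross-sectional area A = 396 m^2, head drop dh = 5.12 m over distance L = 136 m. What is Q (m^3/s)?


Darcy's law: Q = K * A * i, where i = dh/L.
Hydraulic gradient i = 5.12 / 136 = 0.037647.
Q = 0.0238 * 396 * 0.037647
  = 0.3548 m^3/s.

0.3548


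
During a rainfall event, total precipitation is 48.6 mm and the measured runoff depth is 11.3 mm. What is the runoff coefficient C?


The runoff coefficient C = runoff depth / rainfall depth.
C = 11.3 / 48.6
  = 0.2325.

0.2325


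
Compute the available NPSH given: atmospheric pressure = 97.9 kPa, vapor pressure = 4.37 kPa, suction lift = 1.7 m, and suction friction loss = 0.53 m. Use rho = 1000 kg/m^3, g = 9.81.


NPSHa = p_atm/(rho*g) - z_s - hf_s - p_vap/(rho*g).
p_atm/(rho*g) = 97.9*1000 / (1000*9.81) = 9.98 m.
p_vap/(rho*g) = 4.37*1000 / (1000*9.81) = 0.445 m.
NPSHa = 9.98 - 1.7 - 0.53 - 0.445
      = 7.3 m.

7.3


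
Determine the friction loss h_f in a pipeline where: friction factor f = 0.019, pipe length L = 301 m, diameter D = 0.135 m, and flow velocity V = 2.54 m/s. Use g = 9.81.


Darcy-Weisbach equation: h_f = f * (L/D) * V^2/(2g).
f * L/D = 0.019 * 301/0.135 = 42.363.
V^2/(2g) = 2.54^2 / (2*9.81) = 6.4516 / 19.62 = 0.3288 m.
h_f = 42.363 * 0.3288 = 13.93 m.

13.93


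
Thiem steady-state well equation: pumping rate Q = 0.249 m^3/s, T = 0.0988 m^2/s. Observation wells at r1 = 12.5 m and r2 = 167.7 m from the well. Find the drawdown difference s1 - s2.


Thiem equation: s1 - s2 = Q/(2*pi*T) * ln(r2/r1).
ln(r2/r1) = ln(167.7/12.5) = 2.5964.
Q/(2*pi*T) = 0.249 / (2*pi*0.0988) = 0.249 / 0.6208 = 0.4011.
s1 - s2 = 0.4011 * 2.5964 = 1.0415 m.

1.0415


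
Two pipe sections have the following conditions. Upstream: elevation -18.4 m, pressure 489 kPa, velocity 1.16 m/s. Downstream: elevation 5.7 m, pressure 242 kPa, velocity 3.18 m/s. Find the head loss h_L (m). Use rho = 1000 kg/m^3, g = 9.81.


Total head at each section: H = z + p/(rho*g) + V^2/(2g).
H1 = -18.4 + 489*1000/(1000*9.81) + 1.16^2/(2*9.81)
   = -18.4 + 49.847 + 0.0686
   = 31.516 m.
H2 = 5.7 + 242*1000/(1000*9.81) + 3.18^2/(2*9.81)
   = 5.7 + 24.669 + 0.5154
   = 30.884 m.
h_L = H1 - H2 = 31.516 - 30.884 = 0.632 m.

0.632


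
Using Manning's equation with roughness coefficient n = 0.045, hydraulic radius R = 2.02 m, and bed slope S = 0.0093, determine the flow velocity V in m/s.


Manning's equation gives V = (1/n) * R^(2/3) * S^(1/2).
First, compute R^(2/3) = 2.02^(2/3) = 1.598.
Next, S^(1/2) = 0.0093^(1/2) = 0.096437.
Then 1/n = 1/0.045 = 22.22.
V = 22.22 * 1.598 * 0.096437 = 3.4245 m/s.

3.4245


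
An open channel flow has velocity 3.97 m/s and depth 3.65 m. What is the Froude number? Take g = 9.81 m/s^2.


The Froude number is defined as Fr = V / sqrt(g*y).
g*y = 9.81 * 3.65 = 35.8065.
sqrt(g*y) = sqrt(35.8065) = 5.9839.
Fr = 3.97 / 5.9839 = 0.6635.

0.6635


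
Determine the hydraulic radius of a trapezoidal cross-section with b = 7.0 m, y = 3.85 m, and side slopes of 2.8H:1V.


For a trapezoidal section with side slope z:
A = (b + z*y)*y = (7.0 + 2.8*3.85)*3.85 = 68.453 m^2.
P = b + 2*y*sqrt(1 + z^2) = 7.0 + 2*3.85*sqrt(1 + 2.8^2) = 29.894 m.
R = A/P = 68.453 / 29.894 = 2.2899 m.

2.2899


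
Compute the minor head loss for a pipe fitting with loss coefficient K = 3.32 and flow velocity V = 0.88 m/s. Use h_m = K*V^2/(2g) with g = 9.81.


Minor loss formula: h_m = K * V^2/(2g).
V^2 = 0.88^2 = 0.7744.
V^2/(2g) = 0.7744 / 19.62 = 0.0395 m.
h_m = 3.32 * 0.0395 = 0.131 m.

0.131


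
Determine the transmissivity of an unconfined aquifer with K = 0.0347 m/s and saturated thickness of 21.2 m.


Transmissivity is defined as T = K * h.
T = 0.0347 * 21.2
  = 0.7356 m^2/s.

0.7356


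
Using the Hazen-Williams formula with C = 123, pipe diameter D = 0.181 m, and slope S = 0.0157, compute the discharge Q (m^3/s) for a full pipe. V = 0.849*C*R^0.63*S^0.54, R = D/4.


For a full circular pipe, R = D/4 = 0.181/4 = 0.0452 m.
V = 0.849 * 123 * 0.0452^0.63 * 0.0157^0.54
  = 0.849 * 123 * 0.142246 * 0.106117
  = 1.5763 m/s.
Pipe area A = pi*D^2/4 = pi*0.181^2/4 = 0.0257 m^2.
Q = A * V = 0.0257 * 1.5763 = 0.0406 m^3/s.

0.0406


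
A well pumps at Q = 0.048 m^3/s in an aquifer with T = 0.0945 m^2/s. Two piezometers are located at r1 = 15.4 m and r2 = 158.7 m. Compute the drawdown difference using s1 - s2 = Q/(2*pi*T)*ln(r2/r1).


Thiem equation: s1 - s2 = Q/(2*pi*T) * ln(r2/r1).
ln(r2/r1) = ln(158.7/15.4) = 2.3326.
Q/(2*pi*T) = 0.048 / (2*pi*0.0945) = 0.048 / 0.5938 = 0.0808.
s1 - s2 = 0.0808 * 2.3326 = 0.1886 m.

0.1886


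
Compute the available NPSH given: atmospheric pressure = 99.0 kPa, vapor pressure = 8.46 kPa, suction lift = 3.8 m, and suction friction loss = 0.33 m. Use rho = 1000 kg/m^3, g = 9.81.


NPSHa = p_atm/(rho*g) - z_s - hf_s - p_vap/(rho*g).
p_atm/(rho*g) = 99.0*1000 / (1000*9.81) = 10.092 m.
p_vap/(rho*g) = 8.46*1000 / (1000*9.81) = 0.862 m.
NPSHa = 10.092 - 3.8 - 0.33 - 0.862
      = 5.1 m.

5.1


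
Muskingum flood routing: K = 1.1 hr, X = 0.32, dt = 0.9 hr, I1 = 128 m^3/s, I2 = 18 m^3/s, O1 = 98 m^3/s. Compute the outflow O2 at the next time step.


Muskingum coefficients:
denom = 2*K*(1-X) + dt = 2*1.1*(1-0.32) + 0.9 = 2.396.
C0 = (dt - 2*K*X)/denom = (0.9 - 2*1.1*0.32)/2.396 = 0.0818.
C1 = (dt + 2*K*X)/denom = (0.9 + 2*1.1*0.32)/2.396 = 0.6694.
C2 = (2*K*(1-X) - dt)/denom = 0.2487.
O2 = C0*I2 + C1*I1 + C2*O1
   = 0.0818*18 + 0.6694*128 + 0.2487*98
   = 111.54 m^3/s.

111.54


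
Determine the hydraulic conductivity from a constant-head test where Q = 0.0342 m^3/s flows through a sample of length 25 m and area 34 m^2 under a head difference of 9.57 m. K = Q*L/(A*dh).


From K = Q*L / (A*dh):
Numerator: Q*L = 0.0342 * 25 = 0.855.
Denominator: A*dh = 34 * 9.57 = 325.38.
K = 0.855 / 325.38 = 0.002628 m/s.

0.002628


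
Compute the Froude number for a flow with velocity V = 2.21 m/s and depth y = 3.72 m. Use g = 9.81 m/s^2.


The Froude number is defined as Fr = V / sqrt(g*y).
g*y = 9.81 * 3.72 = 36.4932.
sqrt(g*y) = sqrt(36.4932) = 6.041.
Fr = 2.21 / 6.041 = 0.3658.

0.3658


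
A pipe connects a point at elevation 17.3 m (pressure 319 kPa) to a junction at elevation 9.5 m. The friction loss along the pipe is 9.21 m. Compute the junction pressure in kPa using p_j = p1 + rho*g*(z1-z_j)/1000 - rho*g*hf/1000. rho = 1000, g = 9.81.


Junction pressure: p_j = p1 + rho*g*(z1 - z_j)/1000 - rho*g*hf/1000.
Elevation term = 1000*9.81*(17.3 - 9.5)/1000 = 76.518 kPa.
Friction term = 1000*9.81*9.21/1000 = 90.35 kPa.
p_j = 319 + 76.518 - 90.35 = 305.17 kPa.

305.17


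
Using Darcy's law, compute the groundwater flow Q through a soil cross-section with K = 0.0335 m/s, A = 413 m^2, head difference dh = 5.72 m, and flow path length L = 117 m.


Darcy's law: Q = K * A * i, where i = dh/L.
Hydraulic gradient i = 5.72 / 117 = 0.048889.
Q = 0.0335 * 413 * 0.048889
  = 0.6764 m^3/s.

0.6764


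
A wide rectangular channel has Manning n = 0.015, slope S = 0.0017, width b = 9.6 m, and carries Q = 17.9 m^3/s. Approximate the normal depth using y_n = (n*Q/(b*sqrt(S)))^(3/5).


We use the wide-channel approximation y_n = (n*Q/(b*sqrt(S)))^(3/5).
sqrt(S) = sqrt(0.0017) = 0.041231.
Numerator: n*Q = 0.015 * 17.9 = 0.2685.
Denominator: b*sqrt(S) = 9.6 * 0.041231 = 0.395818.
arg = 0.6783.
y_n = 0.6783^(3/5) = 0.7923 m.

0.7923


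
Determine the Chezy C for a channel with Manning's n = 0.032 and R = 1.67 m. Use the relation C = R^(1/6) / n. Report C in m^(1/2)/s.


The Chezy coefficient relates to Manning's n through C = R^(1/6) / n.
R^(1/6) = 1.67^(1/6) = 1.08923.
C = 1.08923 / 0.032 = 34.04 m^(1/2)/s.

34.04


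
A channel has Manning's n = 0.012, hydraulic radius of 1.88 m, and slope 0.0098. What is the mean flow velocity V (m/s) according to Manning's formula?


Manning's equation gives V = (1/n) * R^(2/3) * S^(1/2).
First, compute R^(2/3) = 1.88^(2/3) = 1.5233.
Next, S^(1/2) = 0.0098^(1/2) = 0.098995.
Then 1/n = 1/0.012 = 83.33.
V = 83.33 * 1.5233 * 0.098995 = 12.5662 m/s.

12.5662


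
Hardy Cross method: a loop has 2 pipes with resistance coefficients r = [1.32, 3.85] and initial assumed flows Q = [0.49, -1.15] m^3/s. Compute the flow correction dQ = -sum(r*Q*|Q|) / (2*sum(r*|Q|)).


Numerator terms (r*Q*|Q|): 1.32*0.49*|0.49| = 0.3169; 3.85*-1.15*|-1.15| = -5.0916.
Sum of numerator = -4.7747.
Denominator terms (r*|Q|): 1.32*|0.49| = 0.6468; 3.85*|-1.15| = 4.4275.
2 * sum of denominator = 2 * 5.0743 = 10.1486.
dQ = --4.7747 / 10.1486 = 0.4705 m^3/s.

0.4705


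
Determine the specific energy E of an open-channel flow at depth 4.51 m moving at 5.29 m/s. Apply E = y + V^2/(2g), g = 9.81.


Specific energy E = y + V^2/(2g).
Velocity head = V^2/(2g) = 5.29^2 / (2*9.81) = 27.9841 / 19.62 = 1.4263 m.
E = 4.51 + 1.4263 = 5.9363 m.

5.9363


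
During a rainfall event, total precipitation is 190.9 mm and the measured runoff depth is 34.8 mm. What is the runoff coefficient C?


The runoff coefficient C = runoff depth / rainfall depth.
C = 34.8 / 190.9
  = 0.1823.

0.1823


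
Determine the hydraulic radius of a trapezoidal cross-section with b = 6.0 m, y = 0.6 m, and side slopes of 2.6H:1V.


For a trapezoidal section with side slope z:
A = (b + z*y)*y = (6.0 + 2.6*0.6)*0.6 = 4.536 m^2.
P = b + 2*y*sqrt(1 + z^2) = 6.0 + 2*0.6*sqrt(1 + 2.6^2) = 9.343 m.
R = A/P = 4.536 / 9.343 = 0.4855 m.

0.4855


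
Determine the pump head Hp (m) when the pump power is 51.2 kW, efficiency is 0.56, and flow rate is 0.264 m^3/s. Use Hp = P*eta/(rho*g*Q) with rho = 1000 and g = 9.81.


Pump head formula: Hp = P * eta / (rho * g * Q).
Numerator: P * eta = 51.2 * 1000 * 0.56 = 28672.0 W.
Denominator: rho * g * Q = 1000 * 9.81 * 0.264 = 2589.84.
Hp = 28672.0 / 2589.84 = 11.07 m.

11.07


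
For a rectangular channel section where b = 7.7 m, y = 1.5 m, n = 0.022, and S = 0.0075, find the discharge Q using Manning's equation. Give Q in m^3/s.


For a rectangular channel, the cross-sectional area A = b * y = 7.7 * 1.5 = 11.55 m^2.
The wetted perimeter P = b + 2y = 7.7 + 2*1.5 = 10.7 m.
Hydraulic radius R = A/P = 11.55/10.7 = 1.0794 m.
Velocity V = (1/n)*R^(2/3)*S^(1/2) = (1/0.022)*1.0794^(2/3)*0.0075^(1/2) = 4.1423 m/s.
Discharge Q = A * V = 11.55 * 4.1423 = 47.843 m^3/s.

47.843


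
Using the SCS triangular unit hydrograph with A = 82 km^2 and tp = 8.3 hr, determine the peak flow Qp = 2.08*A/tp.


SCS formula: Qp = 2.08 * A / tp.
Qp = 2.08 * 82 / 8.3
   = 170.56 / 8.3
   = 20.55 m^3/s per cm.

20.55


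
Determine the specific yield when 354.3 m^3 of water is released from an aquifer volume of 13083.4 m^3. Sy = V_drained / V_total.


Specific yield Sy = Volume drained / Total volume.
Sy = 354.3 / 13083.4
   = 0.0271.

0.0271


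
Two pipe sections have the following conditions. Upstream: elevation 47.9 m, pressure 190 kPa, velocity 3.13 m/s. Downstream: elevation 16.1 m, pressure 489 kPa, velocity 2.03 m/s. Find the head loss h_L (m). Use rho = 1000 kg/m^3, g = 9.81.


Total head at each section: H = z + p/(rho*g) + V^2/(2g).
H1 = 47.9 + 190*1000/(1000*9.81) + 3.13^2/(2*9.81)
   = 47.9 + 19.368 + 0.4993
   = 67.767 m.
H2 = 16.1 + 489*1000/(1000*9.81) + 2.03^2/(2*9.81)
   = 16.1 + 49.847 + 0.21
   = 66.157 m.
h_L = H1 - H2 = 67.767 - 66.157 = 1.61 m.

1.61


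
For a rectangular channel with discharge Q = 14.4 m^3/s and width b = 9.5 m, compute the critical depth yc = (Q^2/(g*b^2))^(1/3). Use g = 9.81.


Using yc = (Q^2 / (g * b^2))^(1/3):
Q^2 = 14.4^2 = 207.36.
g * b^2 = 9.81 * 9.5^2 = 9.81 * 90.25 = 885.35.
Q^2 / (g*b^2) = 207.36 / 885.35 = 0.2342.
yc = 0.2342^(1/3) = 0.6164 m.

0.6164


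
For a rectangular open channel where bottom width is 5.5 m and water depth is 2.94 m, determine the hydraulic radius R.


For a rectangular section:
Flow area A = b * y = 5.5 * 2.94 = 16.17 m^2.
Wetted perimeter P = b + 2y = 5.5 + 2*2.94 = 11.38 m.
Hydraulic radius R = A/P = 16.17 / 11.38 = 1.4209 m.

1.4209


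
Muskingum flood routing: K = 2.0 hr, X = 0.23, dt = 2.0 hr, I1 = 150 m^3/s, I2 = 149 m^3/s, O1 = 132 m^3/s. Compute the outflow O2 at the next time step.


Muskingum coefficients:
denom = 2*K*(1-X) + dt = 2*2.0*(1-0.23) + 2.0 = 5.08.
C0 = (dt - 2*K*X)/denom = (2.0 - 2*2.0*0.23)/5.08 = 0.2126.
C1 = (dt + 2*K*X)/denom = (2.0 + 2*2.0*0.23)/5.08 = 0.5748.
C2 = (2*K*(1-X) - dt)/denom = 0.2126.
O2 = C0*I2 + C1*I1 + C2*O1
   = 0.2126*149 + 0.5748*150 + 0.2126*132
   = 145.96 m^3/s.

145.96


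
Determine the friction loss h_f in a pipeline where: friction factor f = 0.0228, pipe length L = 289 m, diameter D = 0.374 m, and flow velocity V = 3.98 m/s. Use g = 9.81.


Darcy-Weisbach equation: h_f = f * (L/D) * V^2/(2g).
f * L/D = 0.0228 * 289/0.374 = 17.6182.
V^2/(2g) = 3.98^2 / (2*9.81) = 15.8404 / 19.62 = 0.8074 m.
h_f = 17.6182 * 0.8074 = 14.224 m.

14.224


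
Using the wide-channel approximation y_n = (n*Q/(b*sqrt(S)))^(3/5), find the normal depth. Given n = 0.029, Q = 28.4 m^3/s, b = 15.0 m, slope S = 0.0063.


We use the wide-channel approximation y_n = (n*Q/(b*sqrt(S)))^(3/5).
sqrt(S) = sqrt(0.0063) = 0.079373.
Numerator: n*Q = 0.029 * 28.4 = 0.8236.
Denominator: b*sqrt(S) = 15.0 * 0.079373 = 1.190595.
arg = 0.6918.
y_n = 0.6918^(3/5) = 0.8016 m.

0.8016


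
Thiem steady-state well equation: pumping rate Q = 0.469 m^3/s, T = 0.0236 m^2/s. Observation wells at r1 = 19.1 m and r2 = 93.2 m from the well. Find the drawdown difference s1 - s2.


Thiem equation: s1 - s2 = Q/(2*pi*T) * ln(r2/r1).
ln(r2/r1) = ln(93.2/19.1) = 1.5851.
Q/(2*pi*T) = 0.469 / (2*pi*0.0236) = 0.469 / 0.1483 = 3.1629.
s1 - s2 = 3.1629 * 1.5851 = 5.0133 m.

5.0133
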